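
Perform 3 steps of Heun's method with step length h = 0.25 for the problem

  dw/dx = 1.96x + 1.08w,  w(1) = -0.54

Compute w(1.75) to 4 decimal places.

Heun: k1 = f(x_n, w_n); k2 = f(x_n + h, w_n + h·k1); w_{n+1} = w_n + (h/2)·(k1 + k2).
x=1.000000, w=-0.540000:
  k1 = f(1.000000, -0.540000) = 1.376800
  k2 = f(1.250000, -0.195800) = 2.238536
  w ← -0.540000 + (0.25/2)·(1.376800 + 2.238536) = -0.088083
x=1.250000, w=-0.088083:
  k1 = f(1.250000, -0.088083) = 2.354870
  k2 = f(1.500000, 0.500635) = 3.480685
  w ← -0.088083 + (0.25/2)·(2.354870 + 3.480685) = 0.641361
x=1.500000, w=0.641361:
  k1 = f(1.500000, 0.641361) = 3.632670
  k2 = f(1.750000, 1.549529) = 5.103491
  w ← 0.641361 + (0.25/2)·(3.632670 + 5.103491) = 1.733382
w(1.75) ≈ 1.7334

1.7334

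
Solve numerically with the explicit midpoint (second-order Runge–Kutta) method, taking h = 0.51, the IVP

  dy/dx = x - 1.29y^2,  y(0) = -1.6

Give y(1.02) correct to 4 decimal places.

Midpoint: k1 = f(x_n, y_n); k2 = f(x_n + h/2, y_n + (h/2)·k1); y_{n+1} = y_n + h·k2.
x=0.000000, y=-1.600000:
  k1 = f(0.000000, -1.600000) = -3.302400
  k2 = f(0.255000, -2.442112) = -7.438445
  y ← -1.600000 + 0.51·(-7.438445) = -5.393607
x=0.510000, y=-5.393607:
  k1 = f(0.510000, -5.393607) = -37.017386
  k2 = f(0.765000, -14.833041) = -283.059629
  y ← -5.393607 + 0.51·(-283.059629) = -149.754018
y(1.02) ≈ -149.7540

-149.7540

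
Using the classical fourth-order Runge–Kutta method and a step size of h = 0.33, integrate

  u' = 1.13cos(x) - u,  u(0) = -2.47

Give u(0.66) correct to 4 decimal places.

RK4: k1 = f(x_n, u_n); k2 = f(x_n + h/2, u_n + (h/2)·k1); k3 = f(x_n + h/2, u_n + (h/2)·k2); k4 = f(x_n + h, u_n + h·k3); u_{n+1} = u_n + (h/6)·(k1 + 2k2 + 2k3 + k4).
x=0.000000, u=-2.470000:
  k1 = f(0.000000, -2.470000) = 3.600000
  k2 = f(0.165000, -1.876000) = 2.990653
  k3 = f(0.165000, -1.976542) = 3.091195
  k4 = f(0.330000, -1.449906) = 2.518933
  u ← -2.470000 + (0.33/6)·(k1 + 2k2 + 2k3 + k4) = -1.464455
x=0.330000, u=-1.464455:
  k1 = f(0.330000, -1.464455) = 2.533483
  k2 = f(0.495000, -1.046431) = 2.040795
  k3 = f(0.495000, -1.127724) = 2.122089
  k4 = f(0.660000, -0.764166) = 1.656857
  u ← -1.464455 + (0.33/6)·(k1 + 2k2 + 2k3 + k4) = -0.776069
u(0.66) ≈ -0.7761

-0.7761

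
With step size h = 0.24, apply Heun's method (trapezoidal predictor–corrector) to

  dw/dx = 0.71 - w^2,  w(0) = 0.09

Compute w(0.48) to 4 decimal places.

Heun: k1 = f(x_n, w_n); k2 = f(x_n + h, w_n + h·k1); w_{n+1} = w_n + (h/2)·(k1 + k2).
x=0.000000, w=0.090000:
  k1 = f(0.000000, 0.090000) = 0.701900
  k2 = f(0.240000, 0.258456) = 0.643200
  w ← 0.090000 + (0.24/2)·(0.701900 + 0.643200) = 0.251412
x=0.240000, w=0.251412:
  k1 = f(0.240000, 0.251412) = 0.646792
  k2 = f(0.480000, 0.406642) = 0.544642
  w ← 0.251412 + (0.24/2)·(0.646792 + 0.544642) = 0.394384
w(0.48) ≈ 0.3944

0.3944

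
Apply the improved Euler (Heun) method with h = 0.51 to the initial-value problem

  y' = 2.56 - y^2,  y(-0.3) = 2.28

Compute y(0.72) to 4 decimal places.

Heun: k1 = f(t_n, y_n); k2 = f(t_n + h, y_n + h·k1); y_{n+1} = y_n + (h/2)·(k1 + k2).
t=-0.300000, y=2.280000:
  k1 = f(-0.300000, 2.280000) = -2.638400
  k2 = f(0.210000, 0.934416) = 1.686867
  y ← 2.280000 + (0.51/2)·(-2.638400 + 1.686867) = 2.037359
t=0.210000, y=2.037359:
  k1 = f(0.210000, 2.037359) = -1.590832
  k2 = f(0.720000, 1.226035) = 1.056839
  y ← 2.037359 + (0.51/2)·(-1.590832 + 1.056839) = 1.901191
y(0.72) ≈ 1.9012

1.9012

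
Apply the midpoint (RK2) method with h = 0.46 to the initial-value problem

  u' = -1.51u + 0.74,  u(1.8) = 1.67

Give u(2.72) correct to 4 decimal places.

0.8426

Midpoint: k1 = f(t_n, u_n); k2 = f(t_n + h/2, u_n + (h/2)·k1); u_{n+1} = u_n + h·k2.
t=1.800000, u=1.670000:
  k1 = f(1.800000, 1.670000) = -1.781700
  k2 = f(2.030000, 1.260209) = -1.162916
  u ← 1.670000 + 0.46·(-1.162916) = 1.135059
t=2.260000, u=1.135059:
  k1 = f(2.260000, 1.135059) = -0.973939
  k2 = f(2.490000, 0.911053) = -0.635690
  u ← 1.135059 + 0.46·(-0.635690) = 0.842641
u(2.72) ≈ 0.8426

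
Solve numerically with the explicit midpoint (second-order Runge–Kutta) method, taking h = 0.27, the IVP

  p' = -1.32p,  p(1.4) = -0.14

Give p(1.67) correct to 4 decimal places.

Midpoint: k1 = f(s_n, p_n); k2 = f(s_n + h/2, p_n + (h/2)·k1); p_{n+1} = p_n + h·k2.
s=1.400000, p=-0.140000:
  k1 = f(1.400000, -0.140000) = 0.184800
  k2 = f(1.535000, -0.115052) = 0.151869
  p ← -0.140000 + 0.27·0.151869 = -0.098995
p(1.67) ≈ -0.0990

-0.0990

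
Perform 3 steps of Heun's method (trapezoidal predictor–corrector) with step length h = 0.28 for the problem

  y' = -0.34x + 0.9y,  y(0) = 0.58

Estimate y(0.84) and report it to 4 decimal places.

1.0761

Heun: k1 = f(x_n, y_n); k2 = f(x_n + h, y_n + h·k1); y_{n+1} = y_n + (h/2)·(k1 + k2).
x=0.000000, y=0.580000:
  k1 = f(0.000000, 0.580000) = 0.522000
  k2 = f(0.280000, 0.726160) = 0.558344
  y ← 0.580000 + (0.28/2)·(0.522000 + 0.558344) = 0.731248
x=0.280000, y=0.731248:
  k1 = f(0.280000, 0.731248) = 0.562923
  k2 = f(0.560000, 0.888867) = 0.609580
  y ← 0.731248 + (0.28/2)·(0.562923 + 0.609580) = 0.895399
x=0.560000, y=0.895399:
  k1 = f(0.560000, 0.895399) = 0.615459
  k2 = f(0.840000, 1.067727) = 0.675354
  y ← 0.895399 + (0.28/2)·(0.615459 + 0.675354) = 1.076112
y(0.84) ≈ 1.0761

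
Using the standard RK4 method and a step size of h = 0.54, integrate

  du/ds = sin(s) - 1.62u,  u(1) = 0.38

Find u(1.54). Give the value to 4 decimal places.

0.5019

RK4: k1 = f(s_n, u_n); k2 = f(s_n + h/2, u_n + (h/2)·k1); k3 = f(s_n + h/2, u_n + (h/2)·k2); k4 = f(s_n + h, u_n + h·k3); u_{n+1} = u_n + (h/6)·(k1 + 2k2 + 2k3 + k4).
s=1.000000, u=0.380000:
  k1 = f(1.000000, 0.380000) = 0.225871
  k2 = f(1.270000, 0.440985) = 0.240705
  k3 = f(1.270000, 0.444990) = 0.234217
  k4 = f(1.540000, 0.506477) = 0.179033
  u ← 0.380000 + (0.54/6)·(k1 + 2k2 + 2k3 + k4) = 0.501927
u(1.54) ≈ 0.5019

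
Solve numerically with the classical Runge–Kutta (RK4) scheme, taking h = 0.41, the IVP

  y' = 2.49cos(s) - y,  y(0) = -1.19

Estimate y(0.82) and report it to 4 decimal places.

RK4: k1 = f(s_n, y_n); k2 = f(s_n + h/2, y_n + (h/2)·k1); k3 = f(s_n + h/2, y_n + (h/2)·k2); k4 = f(s_n + h, y_n + h·k3); y_{n+1} = y_n + (h/6)·(k1 + 2k2 + 2k3 + k4).
s=0.000000, y=-1.190000:
  k1 = f(0.000000, -1.190000) = 3.680000
  k2 = f(0.205000, -0.435600) = 2.873462
  k3 = f(0.205000, -0.600940) = 3.038802
  k4 = f(0.410000, 0.055909) = 2.227722
  y ← -1.190000 + (0.41/6)·(k1 + 2k2 + 2k3 + k4) = 0.021704
s=0.410000, y=0.021704:
  k1 = f(0.410000, 0.021704) = 2.261927
  k2 = f(0.615000, 0.485399) = 1.548367
  k3 = f(0.615000, 0.339119) = 1.694647
  k4 = f(0.820000, 0.716509) = 0.982222
  y ← 0.021704 + (0.41/6)·(k1 + 2k2 + 2k3 + k4) = 0.686599
y(0.82) ≈ 0.6866

0.6866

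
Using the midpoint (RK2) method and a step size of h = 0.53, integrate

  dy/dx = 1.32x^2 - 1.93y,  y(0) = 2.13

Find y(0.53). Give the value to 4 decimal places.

Midpoint: k1 = f(x_n, y_n); k2 = f(x_n + h/2, y_n + (h/2)·k1); y_{n+1} = y_n + h·k2.
x=0.000000, y=2.130000:
  k1 = f(0.000000, 2.130000) = -4.110900
  k2 = f(0.265000, 1.040611) = -1.915683
  y ← 2.130000 + 0.53·(-1.915683) = 1.114688
y(0.53) ≈ 1.1147

1.1147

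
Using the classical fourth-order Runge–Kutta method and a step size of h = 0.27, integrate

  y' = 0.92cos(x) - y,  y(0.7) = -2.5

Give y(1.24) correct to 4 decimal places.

RK4: k1 = f(x_n, y_n); k2 = f(x_n + h/2, y_n + (h/2)·k1); k3 = f(x_n + h/2, y_n + (h/2)·k2); k4 = f(x_n + h, y_n + h·k3); y_{n+1} = y_n + (h/6)·(k1 + 2k2 + 2k3 + k4).
x=0.700000, y=-2.500000:
  k1 = f(0.700000, -2.500000) = 3.203655
  k2 = f(0.835000, -2.067507) = 2.684990
  k3 = f(0.835000, -2.137526) = 2.755010
  k4 = f(0.970000, -1.756147) = 2.276223
  y ← -2.500000 + (0.27/6)·(k1 + 2k2 + 2k3 + k4) = -1.763806
x=0.970000, y=-1.763806:
  k1 = f(0.970000, -1.763806) = 2.283881
  k2 = f(1.105000, -1.455482) = 1.868685
  k3 = f(1.105000, -1.511533) = 1.924737
  k4 = f(1.240000, -1.244127) = 1.542939
  y ← -1.763806 + (0.27/6)·(k1 + 2k2 + 2k3 + k4) = -1.250191
y(1.24) ≈ -1.2502

-1.2502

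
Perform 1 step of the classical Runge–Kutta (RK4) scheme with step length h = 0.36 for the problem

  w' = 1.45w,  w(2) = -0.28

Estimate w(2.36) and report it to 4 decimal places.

-0.4718

RK4: k1 = f(t_n, w_n); k2 = f(t_n + h/2, w_n + (h/2)·k1); k3 = f(t_n + h/2, w_n + (h/2)·k2); k4 = f(t_n + h, w_n + h·k3); w_{n+1} = w_n + (h/6)·(k1 + 2k2 + 2k3 + k4).
t=2.000000, w=-0.280000:
  k1 = f(2.000000, -0.280000) = -0.406000
  k2 = f(2.180000, -0.353080) = -0.511966
  k3 = f(2.180000, -0.372154) = -0.539623
  k4 = f(2.360000, -0.474264) = -0.687683
  w ← -0.280000 + (0.36/6)·(k1 + 2k2 + 2k3 + k4) = -0.471812
w(2.36) ≈ -0.4718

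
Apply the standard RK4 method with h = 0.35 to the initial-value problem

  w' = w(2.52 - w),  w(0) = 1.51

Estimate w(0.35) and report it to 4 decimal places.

1.9732

RK4: k1 = f(x_n, w_n); k2 = f(x_n + h/2, w_n + (h/2)·k1); k3 = f(x_n + h/2, w_n + (h/2)·k2); k4 = f(x_n + h, w_n + h·k3); w_{n+1} = w_n + (h/6)·(k1 + 2k2 + 2k3 + k4).
x=0.000000, w=1.510000:
  k1 = f(0.000000, 1.510000) = 1.525100
  k2 = f(0.175000, 1.776892) = 1.320422
  k3 = f(0.175000, 1.741074) = 1.356168
  k4 = f(0.350000, 1.984659) = 1.062470
  w ← 1.510000 + (0.35/6)·(k1 + 2k2 + 2k3 + k4) = 1.973210
w(0.35) ≈ 1.9732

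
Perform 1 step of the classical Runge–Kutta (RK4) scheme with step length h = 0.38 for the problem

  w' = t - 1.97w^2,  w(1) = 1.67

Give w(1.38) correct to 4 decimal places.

0.9303

RK4: k1 = f(t_n, w_n); k2 = f(t_n + h/2, w_n + (h/2)·k1); k3 = f(t_n + h/2, w_n + (h/2)·k2); k4 = f(t_n + h, w_n + h·k3); w_{n+1} = w_n + (h/6)·(k1 + 2k2 + 2k3 + k4).
t=1.000000, w=1.670000:
  k1 = f(1.000000, 1.670000) = -4.494133
  k2 = f(1.190000, 0.816115) = -0.122105
  k3 = f(1.190000, 1.646800) = -4.152542
  k4 = f(1.380000, 0.092034) = 1.363314
  w ← 1.670000 + (0.38/6)·(k1 + 2k2 + 2k3 + k4) = 0.930259
w(1.38) ≈ 0.9303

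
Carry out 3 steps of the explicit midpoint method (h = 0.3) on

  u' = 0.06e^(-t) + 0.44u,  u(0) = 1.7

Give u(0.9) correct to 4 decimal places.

2.5683

Midpoint: k1 = f(t_n, u_n); k2 = f(t_n + h/2, u_n + (h/2)·k1); u_{n+1} = u_n + h·k2.
t=0.000000, u=1.700000:
  k1 = f(0.000000, 1.700000) = 0.808000
  k2 = f(0.150000, 1.821200) = 0.852970
  u ← 1.700000 + 0.3·0.852970 = 1.955891
t=0.300000, u=1.955891:
  k1 = f(0.300000, 1.955891) = 0.905041
  k2 = f(0.450000, 2.091647) = 0.958583
  u ← 1.955891 + 0.3·0.958583 = 2.243466
t=0.600000, u=2.243466:
  k1 = f(0.600000, 2.243466) = 1.020054
  k2 = f(0.750000, 2.396474) = 1.082791
  u ← 2.243466 + 0.3·1.082791 = 2.568303
u(0.9) ≈ 2.5683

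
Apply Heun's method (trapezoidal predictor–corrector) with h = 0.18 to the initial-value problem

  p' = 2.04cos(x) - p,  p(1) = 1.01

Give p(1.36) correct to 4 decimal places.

Heun: k1 = f(x_n, p_n); k2 = f(x_n + h, p_n + h·k1); p_{n+1} = p_n + (h/2)·(k1 + k2).
x=1.000000, p=1.010000:
  k1 = f(1.000000, 1.010000) = 0.092217
  k2 = f(1.180000, 1.026599) = -0.249512
  p ← 1.010000 + (0.18/2)·(0.092217 + (-0.249512)) = 0.995843
x=1.180000, p=0.995843:
  k1 = f(1.180000, 0.995843) = -0.218757
  k2 = f(1.360000, 0.956467) = -0.529620
  p ← 0.995843 + (0.18/2)·(-0.218757 + (-0.529620)) = 0.928489
p(1.36) ≈ 0.9285

0.9285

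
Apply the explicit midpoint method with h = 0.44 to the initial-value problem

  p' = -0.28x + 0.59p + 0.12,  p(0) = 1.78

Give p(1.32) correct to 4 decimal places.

3.7779

Midpoint: k1 = f(x_n, p_n); k2 = f(x_n + h/2, p_n + (h/2)·k1); p_{n+1} = p_n + h·k2.
x=0.000000, p=1.780000:
  k1 = f(0.000000, 1.780000) = 1.170200
  k2 = f(0.220000, 2.037444) = 1.260492
  p ← 1.780000 + 0.44·1.260492 = 2.334616
x=0.440000, p=2.334616:
  k1 = f(0.440000, 2.334616) = 1.374224
  k2 = f(0.660000, 2.636946) = 1.490998
  p ← 2.334616 + 0.44·1.490998 = 2.990656
x=0.880000, p=2.990656:
  k1 = f(0.880000, 2.990656) = 1.638087
  k2 = f(1.100000, 3.351035) = 1.789110
  p ← 2.990656 + 0.44·1.789110 = 3.777864
p(1.32) ≈ 3.7779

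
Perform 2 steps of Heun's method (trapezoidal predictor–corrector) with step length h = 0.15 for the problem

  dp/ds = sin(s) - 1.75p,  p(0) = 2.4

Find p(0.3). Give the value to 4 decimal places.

1.4693

Heun: k1 = f(s_n, p_n); k2 = f(s_n + h, p_n + h·k1); p_{n+1} = p_n + (h/2)·(k1 + k2).
s=0.000000, p=2.400000:
  k1 = f(0.000000, 2.400000) = -4.200000
  k2 = f(0.150000, 1.770000) = -2.948062
  p ← 2.400000 + (0.15/2)·(-4.200000 + (-2.948062)) = 1.863895
s=0.150000, p=1.863895:
  k1 = f(0.150000, 1.863895) = -3.112379
  k2 = f(0.300000, 1.397039) = -2.149297
  p ← 1.863895 + (0.15/2)·(-3.112379 + (-2.149297)) = 1.469270
p(0.3) ≈ 1.4693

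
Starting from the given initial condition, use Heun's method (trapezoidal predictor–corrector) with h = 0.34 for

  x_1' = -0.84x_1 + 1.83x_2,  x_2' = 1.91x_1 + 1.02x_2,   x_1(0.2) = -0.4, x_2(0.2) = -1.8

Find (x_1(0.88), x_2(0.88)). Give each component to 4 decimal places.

-3.5001, -6.1193

Heun on (x_1,x_2): k1 = f(t_n, state_n); k2 = f(t_n + h, state_n + h·k1); state_{n+1} = state_n + (h/2)·(k1 + k2).
0.200000: (-0.400000, -1.800000)
  k1 = (-2.958000, -2.600000)
  predictor → (-1.405720, -2.684000)
  k2 = (-3.730915, -5.422605)
  → (-1.537116, -3.163843)
0.540000: (-1.537116, -3.163843)
  k1 = (-4.498655, -6.163011)
  predictor → (-3.066658, -5.259266)
  k2 = (-7.048465, -11.221769)
  → (-3.500126, -6.119255)
(x_1(0.88), x_2(0.88)) ≈ (-3.5001, -6.1193)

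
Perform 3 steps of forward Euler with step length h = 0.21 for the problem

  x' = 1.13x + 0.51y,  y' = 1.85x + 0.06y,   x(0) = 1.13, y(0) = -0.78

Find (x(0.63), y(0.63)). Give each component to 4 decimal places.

1.9827, 0.7748

Euler on (x,y): x_{n+1} = x_n + h·x', y_{n+1} = y_n + h·y'.
0.000000: (1.130000, -0.780000); f=(0.879100, 2.043700) → (1.314611, -0.350823)
0.210000: (1.314611, -0.350823); f=(1.306591, 2.410981) → (1.588995, 0.155483)
0.420000: (1.588995, 0.155483); f=(1.874861, 2.948970) → (1.982716, 0.774767)
(x(0.63), y(0.63)) ≈ (1.9827, 0.7748)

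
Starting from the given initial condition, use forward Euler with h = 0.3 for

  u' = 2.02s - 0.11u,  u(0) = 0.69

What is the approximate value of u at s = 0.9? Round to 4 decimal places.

1.1633

Euler: u_{n+1} = u_n + h·f(s_n, u_n).
s=0.000000, u=0.690000: f=-0.075900 → u ← 0.690000 + 0.3·(-0.075900) = 0.667230
s=0.300000, u=0.667230: f=0.532605 → u ← 0.667230 + 0.3·0.532605 = 0.827011
s=0.600000, u=0.827011: f=1.121029 → u ← 0.827011 + 0.3·1.121029 = 1.163320
u(0.9) ≈ 1.1633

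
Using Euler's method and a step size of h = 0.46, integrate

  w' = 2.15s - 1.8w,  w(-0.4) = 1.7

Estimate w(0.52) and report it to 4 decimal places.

Euler: w_{n+1} = w_n + h·f(s_n, w_n).
s=-0.400000, w=1.700000: f=-3.920000 → w ← 1.700000 + 0.46·(-3.920000) = -0.103200
s=0.060000, w=-0.103200: f=0.314760 → w ← -0.103200 + 0.46·0.314760 = 0.041590
w(0.52) ≈ 0.0416

0.0416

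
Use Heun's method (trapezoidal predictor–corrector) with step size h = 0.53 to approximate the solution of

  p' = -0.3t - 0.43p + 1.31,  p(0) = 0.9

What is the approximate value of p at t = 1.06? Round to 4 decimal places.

Heun: k1 = f(t_n, p_n); k2 = f(t_n + h, p_n + h·k1); p_{n+1} = p_n + (h/2)·(k1 + k2).
t=0.000000, p=0.900000:
  k1 = f(0.000000, 0.900000) = 0.923000
  k2 = f(0.530000, 1.389190) = 0.553648
  p ← 0.900000 + (0.53/2)·(0.923000 + 0.553648) = 1.291312
t=0.530000, p=1.291312:
  k1 = f(0.530000, 1.291312) = 0.595736
  k2 = f(1.060000, 1.607052) = 0.300968
  p ← 1.291312 + (0.53/2)·(0.595736 + 0.300968) = 1.528938
p(1.06) ≈ 1.5289

1.5289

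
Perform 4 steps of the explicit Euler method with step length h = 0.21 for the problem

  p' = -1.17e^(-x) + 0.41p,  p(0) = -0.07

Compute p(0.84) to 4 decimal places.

-0.9533

Euler: p_{n+1} = p_n + h·f(x_n, p_n).
x=0.000000, p=-0.070000: f=-1.198700 → p ← -0.070000 + 0.21·(-1.198700) = -0.321727
x=0.210000, p=-0.321727: f=-1.080292 → p ← -0.321727 + 0.21·(-1.080292) = -0.548588
x=0.420000, p=-0.548588: f=-0.993666 → p ← -0.548588 + 0.21·(-0.993666) = -0.757258
x=0.630000, p=-0.757258: f=-0.933608 → p ← -0.757258 + 0.21·(-0.933608) = -0.953316
p(0.84) ≈ -0.9533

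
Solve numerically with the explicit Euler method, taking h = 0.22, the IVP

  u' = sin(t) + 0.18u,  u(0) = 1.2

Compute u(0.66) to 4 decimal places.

1.4919

Euler: u_{n+1} = u_n + h·f(t_n, u_n).
t=0.000000, u=1.200000: f=0.216000 → u ← 1.200000 + 0.22·0.216000 = 1.247520
t=0.220000, u=1.247520: f=0.442783 → u ← 1.247520 + 0.22·0.442783 = 1.344932
t=0.440000, u=1.344932: f=0.668027 → u ← 1.344932 + 0.22·0.668027 = 1.491898
u(0.66) ≈ 1.4919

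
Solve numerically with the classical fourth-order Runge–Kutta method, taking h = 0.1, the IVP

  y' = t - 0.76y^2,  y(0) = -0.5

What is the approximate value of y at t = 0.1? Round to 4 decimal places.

-0.5146

RK4: k1 = f(t_n, y_n); k2 = f(t_n + h/2, y_n + (h/2)·k1); k3 = f(t_n + h/2, y_n + (h/2)·k2); k4 = f(t_n + h, y_n + h·k3); y_{n+1} = y_n + (h/6)·(k1 + 2k2 + 2k3 + k4).
t=0.000000, y=-0.500000:
  k1 = f(0.000000, -0.500000) = -0.190000
  k2 = f(0.050000, -0.509500) = -0.147289
  k3 = f(0.050000, -0.507364) = -0.145638
  k4 = f(0.100000, -0.514564) = -0.101230
  y ← -0.500000 + (0.1/6)·(k1 + 2k2 + 2k3 + k4) = -0.514618
y(0.1) ≈ -0.5146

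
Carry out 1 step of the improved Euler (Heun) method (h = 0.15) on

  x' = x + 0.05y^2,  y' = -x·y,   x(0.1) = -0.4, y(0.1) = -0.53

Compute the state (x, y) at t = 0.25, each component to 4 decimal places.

-0.4621, -0.5652

Heun on (x,y): k1 = f(t_n, state_n); k2 = f(t_n + h, state_n + h·k1); state_{n+1} = state_n + (h/2)·(k1 + k2).
0.100000: (-0.400000, -0.530000)
  k1 = (-0.385955, -0.212000)
  predictor → (-0.457893, -0.561800)
  k2 = (-0.442112, -0.257244)
  → (-0.462105, -0.565193)
(x(0.25), y(0.25)) ≈ (-0.4621, -0.5652)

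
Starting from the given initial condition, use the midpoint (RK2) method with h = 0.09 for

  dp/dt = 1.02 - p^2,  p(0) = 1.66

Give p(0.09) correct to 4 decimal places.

1.5266

Midpoint: k1 = f(t_n, p_n); k2 = f(t_n + h/2, p_n + (h/2)·k1); p_{n+1} = p_n + h·k2.
t=0.000000, p=1.660000:
  k1 = f(0.000000, 1.660000) = -1.735600
  k2 = f(0.045000, 1.581898) = -1.482401
  p ← 1.660000 + 0.09·(-1.482401) = 1.526584
p(0.09) ≈ 1.5266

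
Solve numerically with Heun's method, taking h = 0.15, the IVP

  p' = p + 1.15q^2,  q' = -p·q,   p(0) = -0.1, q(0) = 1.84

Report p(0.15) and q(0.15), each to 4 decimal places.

0.5205, 1.7881

Heun on (p,q): k1 = f(x_n, state_n); k2 = f(x_n + h, state_n + h·k1); state_{n+1} = state_n + (h/2)·(k1 + k2).
0.000000: (-0.100000, 1.840000)
  k1 = (3.793440, 0.184000)
  predictor → (0.469016, 1.867600)
  k2 = (4.480135, -0.875934)
  → (0.520518, 1.788105)
(p(0.15), q(0.15)) ≈ (0.5205, 1.7881)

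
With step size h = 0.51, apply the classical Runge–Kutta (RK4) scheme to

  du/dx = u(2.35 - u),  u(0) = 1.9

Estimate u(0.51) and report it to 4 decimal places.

2.1898

RK4: k1 = f(x_n, u_n); k2 = f(x_n + h/2, u_n + (h/2)·k1); k3 = f(x_n + h/2, u_n + (h/2)·k2); k4 = f(x_n + h, u_n + h·k3); u_{n+1} = u_n + (h/6)·(k1 + 2k2 + 2k3 + k4).
x=0.000000, u=1.900000:
  k1 = f(0.000000, 1.900000) = 0.855000
  k2 = f(0.255000, 2.118025) = 0.491329
  k3 = f(0.255000, 2.025289) = 0.657634
  k4 = f(0.510000, 2.235393) = 0.256191
  u ← 1.900000 + (0.51/6)·(k1 + 2k2 + 2k3 + k4) = 2.189775
u(0.51) ≈ 2.1898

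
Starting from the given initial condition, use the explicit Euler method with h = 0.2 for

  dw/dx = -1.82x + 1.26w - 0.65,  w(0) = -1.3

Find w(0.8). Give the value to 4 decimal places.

Euler: w_{n+1} = w_n + h·f(x_n, w_n).
x=0.000000, w=-1.300000: f=-2.288000 → w ← -1.300000 + 0.2·(-2.288000) = -1.757600
x=0.200000, w=-1.757600: f=-3.228576 → w ← -1.757600 + 0.2·(-3.228576) = -2.403315
x=0.400000, w=-2.403315: f=-4.406177 → w ← -2.403315 + 0.2·(-4.406177) = -3.284551
x=0.600000, w=-3.284551: f=-5.880534 → w ← -3.284551 + 0.2·(-5.880534) = -4.460657
w(0.8) ≈ -4.4607

-4.4607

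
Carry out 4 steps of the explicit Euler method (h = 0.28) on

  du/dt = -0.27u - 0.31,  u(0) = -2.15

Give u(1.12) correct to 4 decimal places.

Euler: u_{n+1} = u_n + h·f(t_n, u_n).
t=0.000000, u=-2.150000: f=0.270500 → u ← -2.150000 + 0.28·0.270500 = -2.074260
t=0.280000, u=-2.074260: f=0.250050 → u ← -2.074260 + 0.28·0.250050 = -2.004246
t=0.560000, u=-2.004246: f=0.231146 → u ← -2.004246 + 0.28·0.231146 = -1.939525
t=0.840000, u=-1.939525: f=0.213672 → u ← -1.939525 + 0.28·0.213672 = -1.879697
u(1.12) ≈ -1.8797

-1.8797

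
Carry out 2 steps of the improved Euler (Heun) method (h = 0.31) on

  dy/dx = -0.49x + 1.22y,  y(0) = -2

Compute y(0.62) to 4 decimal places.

Heun: k1 = f(x_n, y_n); k2 = f(x_n + h, y_n + h·k1); y_{n+1} = y_n + (h/2)·(k1 + k2).
x=0.000000, y=-2.000000:
  k1 = f(0.000000, -2.000000) = -2.440000
  k2 = f(0.310000, -2.756400) = -3.514708
  y ← -2.000000 + (0.31/2)·(-2.440000 + (-3.514708)) = -2.922980
x=0.310000, y=-2.922980:
  k1 = f(0.310000, -2.922980) = -3.717935
  k2 = f(0.620000, -4.075540) = -5.275958
  y ← -2.922980 + (0.31/2)·(-3.717935 + (-5.275958)) = -4.317033
y(0.62) ≈ -4.3170

-4.3170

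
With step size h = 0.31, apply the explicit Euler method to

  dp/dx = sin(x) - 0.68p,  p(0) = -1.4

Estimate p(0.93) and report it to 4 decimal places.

-0.4334

Euler: p_{n+1} = p_n + h·f(x_n, p_n).
x=0.000000, p=-1.400000: f=0.952000 → p ← -1.400000 + 0.31·0.952000 = -1.104880
x=0.310000, p=-1.104880: f=1.056377 → p ← -1.104880 + 0.31·1.056377 = -0.777403
x=0.620000, p=-0.777403: f=1.109669 → p ← -0.777403 + 0.31·1.109669 = -0.433406
p(0.93) ≈ -0.4334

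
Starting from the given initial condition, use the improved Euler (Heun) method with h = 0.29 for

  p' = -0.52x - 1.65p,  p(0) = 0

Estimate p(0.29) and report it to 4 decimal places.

-0.0219

Heun: k1 = f(x_n, p_n); k2 = f(x_n + h, p_n + h·k1); p_{n+1} = p_n + (h/2)·(k1 + k2).
x=0.000000, p=0.000000:
  k1 = f(0.000000, 0.000000) = 0.000000
  k2 = f(0.290000, 0.000000) = -0.150800
  p ← 0.000000 + (0.29/2)·(0.000000 + (-0.150800)) = -0.021866
p(0.29) ≈ -0.0219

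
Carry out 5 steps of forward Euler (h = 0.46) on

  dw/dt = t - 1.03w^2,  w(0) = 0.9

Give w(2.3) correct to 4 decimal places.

Euler: w_{n+1} = w_n + h·f(t_n, w_n).
t=0.000000, w=0.900000: f=-0.834300 → w ← 0.900000 + 0.46·(-0.834300) = 0.516222
t=0.460000, w=0.516222: f=0.185520 → w ← 0.516222 + 0.46·0.185520 = 0.601561
t=0.920000, w=0.601561: f=0.547268 → w ← 0.601561 + 0.46·0.547268 = 0.853304
t=1.380000, w=0.853304: f=0.630028 → w ← 0.853304 + 0.46·0.630028 = 1.143117
t=1.840000, w=1.143117: f=0.494082 → w ← 1.143117 + 0.46·0.494082 = 1.370395
w(2.3) ≈ 1.3704

1.3704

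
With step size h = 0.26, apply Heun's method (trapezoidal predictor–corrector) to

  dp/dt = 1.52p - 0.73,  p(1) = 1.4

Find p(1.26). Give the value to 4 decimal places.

Heun: k1 = f(t_n, p_n); k2 = f(t_n + h, p_n + h·k1); p_{n+1} = p_n + (h/2)·(k1 + k2).
t=1.000000, p=1.400000:
  k1 = f(1.000000, 1.400000) = 1.398000
  k2 = f(1.260000, 1.763480) = 1.950490
  p ← 1.400000 + (0.26/2)·(1.398000 + 1.950490) = 1.835304
p(1.26) ≈ 1.8353

1.8353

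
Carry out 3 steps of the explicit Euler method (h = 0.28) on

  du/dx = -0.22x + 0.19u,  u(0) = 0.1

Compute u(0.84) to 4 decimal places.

0.0642

Euler: u_{n+1} = u_n + h·f(x_n, u_n).
x=0.000000, u=0.100000: f=0.019000 → u ← 0.100000 + 0.28·0.019000 = 0.105320
x=0.280000, u=0.105320: f=-0.041589 → u ← 0.105320 + 0.28·(-0.041589) = 0.093675
x=0.560000, u=0.093675: f=-0.105402 → u ← 0.093675 + 0.28·(-0.105402) = 0.064163
u(0.84) ≈ 0.0642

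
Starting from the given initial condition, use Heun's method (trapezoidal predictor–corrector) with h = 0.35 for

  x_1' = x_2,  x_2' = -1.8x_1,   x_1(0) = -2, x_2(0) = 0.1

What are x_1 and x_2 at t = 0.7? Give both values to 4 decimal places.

-1.0800, 2.2993

Heun on (x_1,x_2): k1 = f(t_n, state_n); k2 = f(t_n + h, state_n + h·k1); state_{n+1} = state_n + (h/2)·(k1 + k2).
0.000000: (-2.000000, 0.100000)
  k1 = (0.100000, 3.600000)
  predictor → (-1.965000, 1.360000)
  k2 = (1.360000, 3.537000)
  → (-1.744500, 1.348975)
0.350000: (-1.744500, 1.348975)
  k1 = (1.348975, 3.140100)
  predictor → (-1.272359, 2.448010)
  k2 = (2.448010, 2.290246)
  → (-1.080028, 2.299286)
(x_1(0.7), x_2(0.7)) ≈ (-1.0800, 2.2993)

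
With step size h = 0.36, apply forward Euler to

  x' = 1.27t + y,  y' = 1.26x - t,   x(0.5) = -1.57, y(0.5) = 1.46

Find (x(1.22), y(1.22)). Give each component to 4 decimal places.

Euler on (x,y): x_{n+1} = x_n + h·x', y_{n+1} = y_n + h·y'.
0.500000: (-1.570000, 1.460000); f=(2.095000, -2.478200) → (-0.815800, 0.567848)
0.860000: (-0.815800, 0.567848); f=(1.660048, -1.887908) → (-0.218183, -0.111799)
(x(1.22), y(1.22)) ≈ (-0.2182, -0.1118)

-0.2182, -0.1118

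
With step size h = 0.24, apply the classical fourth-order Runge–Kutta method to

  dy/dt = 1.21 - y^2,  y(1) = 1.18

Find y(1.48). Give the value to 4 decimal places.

RK4: k1 = f(t_n, y_n); k2 = f(t_n + h/2, y_n + (h/2)·k1); k3 = f(t_n + h/2, y_n + (h/2)·k2); k4 = f(t_n + h, y_n + h·k3); y_{n+1} = y_n + (h/6)·(k1 + 2k2 + 2k3 + k4).
t=1.000000, y=1.180000:
  k1 = f(1.000000, 1.180000) = -0.182400
  k2 = f(1.120000, 1.158112) = -0.131223
  k3 = f(1.120000, 1.164253) = -0.145485
  k4 = f(1.240000, 1.145083) = -0.101216
  y ← 1.180000 + (0.24/6)·(k1 + 2k2 + 2k3 + k4) = 1.146519
t=1.240000, y=1.146519:
  k1 = f(1.240000, 1.146519) = -0.104505
  k2 = f(1.360000, 1.133978) = -0.075906
  k3 = f(1.360000, 1.137410) = -0.083701
  k4 = f(1.480000, 1.126430) = -0.058845
  y ← 1.146519 + (0.24/6)·(k1 + 2k2 + 2k3 + k4) = 1.127216
y(1.48) ≈ 1.1272

1.1272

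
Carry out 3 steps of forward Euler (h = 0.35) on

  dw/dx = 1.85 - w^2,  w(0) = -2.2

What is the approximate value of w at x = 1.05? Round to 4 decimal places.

-19.4787

Euler: w_{n+1} = w_n + h·f(x_n, w_n).
x=0.000000, w=-2.200000: f=-2.990000 → w ← -2.200000 + 0.35·(-2.990000) = -3.246500
x=0.350000, w=-3.246500: f=-8.689762 → w ← -3.246500 + 0.35·(-8.689762) = -6.287917
x=0.700000, w=-6.287917: f=-37.687898 → w ← -6.287917 + 0.35·(-37.687898) = -19.478681
w(1.05) ≈ -19.4787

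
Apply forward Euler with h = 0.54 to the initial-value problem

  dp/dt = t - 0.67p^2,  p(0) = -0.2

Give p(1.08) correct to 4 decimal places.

Euler: p_{n+1} = p_n + h·f(t_n, p_n).
t=0.000000, p=-0.200000: f=-0.026800 → p ← -0.200000 + 0.54·(-0.026800) = -0.214472
t=0.540000, p=-0.214472: f=0.509181 → p ← -0.214472 + 0.54·0.509181 = 0.060486
p(1.08) ≈ 0.0605

0.0605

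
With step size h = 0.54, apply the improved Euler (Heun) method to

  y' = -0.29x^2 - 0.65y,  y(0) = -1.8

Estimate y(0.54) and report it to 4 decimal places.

Heun: k1 = f(x_n, y_n); k2 = f(x_n + h, y_n + h·k1); y_{n+1} = y_n + (h/2)·(k1 + k2).
x=0.000000, y=-1.800000:
  k1 = f(0.000000, -1.800000) = 1.170000
  k2 = f(0.540000, -1.168200) = 0.674766
  y ← -1.800000 + (0.54/2)·(1.170000 + 0.674766) = -1.301913
y(0.54) ≈ -1.3019

-1.3019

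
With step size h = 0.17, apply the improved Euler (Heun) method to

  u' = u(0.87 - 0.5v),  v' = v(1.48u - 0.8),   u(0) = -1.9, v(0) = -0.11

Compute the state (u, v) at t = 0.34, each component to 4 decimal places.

-2.5766, -0.0329

Heun on (u,v): k1 = f(t_n, state_n); k2 = f(t_n + h, state_n + h·k1); state_{n+1} = state_n + (h/2)·(k1 + k2).
0.000000: (-1.900000, -0.110000)
  k1 = (-1.757500, 0.397320)
  predictor → (-2.198775, -0.042456)
  k2 = (-1.959609, 0.172123)
  → (-2.215954, -0.061597)
0.170000: (-2.215954, -0.061597)
  k1 = (-1.996129, 0.251293)
  predictor → (-2.555296, -0.018877)
  k2 = (-2.247226, 0.086494)
  → (-2.576639, -0.032885)
(u(0.34), v(0.34)) ≈ (-2.5766, -0.0329)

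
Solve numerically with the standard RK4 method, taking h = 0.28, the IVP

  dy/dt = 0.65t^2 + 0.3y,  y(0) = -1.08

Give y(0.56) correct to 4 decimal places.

-1.2379

RK4: k1 = f(t_n, y_n); k2 = f(t_n + h/2, y_n + (h/2)·k1); k3 = f(t_n + h/2, y_n + (h/2)·k2); k4 = f(t_n + h, y_n + h·k3); y_{n+1} = y_n + (h/6)·(k1 + 2k2 + 2k3 + k4).
t=0.000000, y=-1.080000:
  k1 = f(0.000000, -1.080000) = -0.324000
  k2 = f(0.140000, -1.125360) = -0.324868
  k3 = f(0.140000, -1.125482) = -0.324904
  k4 = f(0.280000, -1.170973) = -0.300332
  y ← -1.080000 + (0.28/6)·(k1 + 2k2 + 2k3 + k4) = -1.169781
t=0.280000, y=-1.169781:
  k1 = f(0.280000, -1.169781) = -0.299974
  k2 = f(0.420000, -1.211777) = -0.248873
  k3 = f(0.420000, -1.204623) = -0.246727
  k4 = f(0.560000, -1.238864) = -0.167819
  y ← -1.169781 + (0.28/6)·(k1 + 2k2 + 2k3 + k4) = -1.237867
y(0.56) ≈ -1.2379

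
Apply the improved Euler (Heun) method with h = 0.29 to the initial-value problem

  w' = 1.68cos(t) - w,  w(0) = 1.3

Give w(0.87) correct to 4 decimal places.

1.3624

Heun: k1 = f(t_n, w_n); k2 = f(t_n + h, w_n + h·k1); w_{n+1} = w_n + (h/2)·(k1 + k2).
t=0.000000, w=1.300000:
  k1 = f(0.000000, 1.300000) = 0.380000
  k2 = f(0.290000, 1.410200) = 0.199650
  w ← 1.300000 + (0.29/2)·(0.380000 + 0.199650) = 1.384049
t=0.290000, w=1.384049:
  k1 = f(0.290000, 1.384049) = 0.225801
  k2 = f(0.580000, 1.449531) = -0.044274
  w ← 1.384049 + (0.29/2)·(0.225801 + (-0.044274)) = 1.410371
t=0.580000, w=1.410371:
  k1 = f(0.580000, 1.410371) = -0.005113
  k2 = f(0.870000, 1.408888) = -0.325579
  w ← 1.410371 + (0.29/2)·(-0.005113 + (-0.325579)) = 1.362420
w(0.87) ≈ 1.3624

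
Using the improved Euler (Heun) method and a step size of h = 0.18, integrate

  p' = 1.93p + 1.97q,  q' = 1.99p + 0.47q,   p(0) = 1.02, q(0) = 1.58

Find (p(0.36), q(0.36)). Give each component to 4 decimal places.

Heun on (p,q): k1 = f(s_n, state_n); k2 = f(s_n + h, state_n + h·k1); state_{n+1} = state_n + (h/2)·(k1 + k2).
0.000000: (1.020000, 1.580000)
  k1 = (5.081200, 2.772400)
  predictor → (1.934616, 2.079032)
  k2 = (7.829502, 4.827031)
  → (2.181963, 2.263949)
0.180000: (2.181963, 2.263949)
  k1 = (8.671168, 5.406163)
  predictor → (3.742773, 3.237058)
  k2 = (13.600557, 8.969536)
  → (4.186418, 3.557762)
(p(0.36), q(0.36)) ≈ (4.1864, 3.5578)

4.1864, 3.5578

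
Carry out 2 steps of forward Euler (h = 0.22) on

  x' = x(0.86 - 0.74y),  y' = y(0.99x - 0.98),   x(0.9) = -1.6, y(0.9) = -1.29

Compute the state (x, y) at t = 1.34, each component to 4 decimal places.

Euler on (x,y): x_{n+1} = x_n + h·x', y_{n+1} = y_n + h·y'.
0.900000: (-1.600000, -1.290000); f=(-2.903360, 3.307560) → (-2.238739, -0.562337)
1.120000: (-2.238739, -0.562337); f=(-2.856921, 1.797426) → (-2.867262, -0.166903)
(x(1.34), y(1.34)) ≈ (-2.8673, -0.1669)

-2.8673, -0.1669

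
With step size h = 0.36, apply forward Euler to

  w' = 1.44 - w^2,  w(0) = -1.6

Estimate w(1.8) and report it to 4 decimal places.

-106.0606

Euler: w_{n+1} = w_n + h·f(t_n, w_n).
t=0.000000, w=-1.600000: f=-1.120000 → w ← -1.600000 + 0.36·(-1.120000) = -2.003200
t=0.360000, w=-2.003200: f=-2.572810 → w ← -2.003200 + 0.36·(-2.572810) = -2.929412
t=0.720000, w=-2.929412: f=-7.141453 → w ← -2.929412 + 0.36·(-7.141453) = -5.500335
t=1.080000, w=-5.500335: f=-28.813682 → w ← -5.500335 + 0.36·(-28.813682) = -15.873260
t=1.440000, w=-15.873260: f=-250.520389 → w ← -15.873260 + 0.36·(-250.520389) = -106.060600
w(1.8) ≈ -106.0606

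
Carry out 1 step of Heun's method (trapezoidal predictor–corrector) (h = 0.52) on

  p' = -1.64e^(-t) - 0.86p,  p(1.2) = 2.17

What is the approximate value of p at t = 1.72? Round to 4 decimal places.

1.2692

Heun: k1 = f(t_n, p_n); k2 = f(t_n + h, p_n + h·k1); p_{n+1} = p_n + (h/2)·(k1 + k2).
t=1.200000, p=2.170000:
  k1 = f(1.200000, 2.170000) = -2.360159
  k2 = f(1.720000, 0.942718) = -1.104406
  p ← 2.170000 + (0.52/2)·(-2.360159 + (-1.104406)) = 1.269213
p(1.72) ≈ 1.2692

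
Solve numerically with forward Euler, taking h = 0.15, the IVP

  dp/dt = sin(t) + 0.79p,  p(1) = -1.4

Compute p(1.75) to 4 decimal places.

Euler: p_{n+1} = p_n + h·f(t_n, p_n).
t=1.000000, p=-1.400000: f=-0.264529 → p ← -1.400000 + 0.15·(-0.264529) = -1.439679
t=1.150000, p=-1.439679: f=-0.224583 → p ← -1.439679 + 0.15·(-0.224583) = -1.473367
t=1.300000, p=-1.473367: f=-0.200402 → p ← -1.473367 + 0.15·(-0.200402) = -1.503427
t=1.450000, p=-1.503427: f=-0.194994 → p ← -1.503427 + 0.15·(-0.194994) = -1.532676
t=1.600000, p=-1.532676: f=-0.211241 → p ← -1.532676 + 0.15·(-0.211241) = -1.564362
p(1.75) ≈ -1.5644

-1.5644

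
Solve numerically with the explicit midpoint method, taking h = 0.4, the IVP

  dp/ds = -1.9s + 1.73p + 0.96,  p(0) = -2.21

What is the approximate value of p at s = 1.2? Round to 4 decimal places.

Midpoint: k1 = f(s_n, p_n); k2 = f(s_n + h/2, p_n + (h/2)·k1); p_{n+1} = p_n + h·k2.
s=0.000000, p=-2.210000:
  k1 = f(0.000000, -2.210000) = -2.863300
  k2 = f(0.200000, -2.782660) = -4.234002
  p ← -2.210000 + 0.4·(-4.234002) = -3.903601
s=0.400000, p=-3.903601:
  k1 = f(0.400000, -3.903601) = -6.553229
  k2 = f(0.600000, -5.214247) = -9.200647
  p ← -3.903601 + 0.4·(-9.200647) = -7.583859
s=0.800000, p=-7.583859:
  k1 = f(0.800000, -7.583859) = -13.680077
  k2 = f(1.000000, -10.319875) = -18.793383
  p ← -7.583859 + 0.4·(-18.793383) = -15.101213
p(1.2) ≈ -15.1012

-15.1012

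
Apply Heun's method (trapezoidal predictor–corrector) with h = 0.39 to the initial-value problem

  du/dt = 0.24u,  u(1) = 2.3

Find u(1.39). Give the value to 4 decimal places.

Heun: k1 = f(t_n, u_n); k2 = f(t_n + h, u_n + h·k1); u_{n+1} = u_n + (h/2)·(k1 + k2).
t=1.000000, u=2.300000:
  k1 = f(1.000000, 2.300000) = 0.552000
  k2 = f(1.390000, 2.515280) = 0.603667
  u ← 2.300000 + (0.39/2)·(0.552000 + 0.603667) = 2.525355
u(1.39) ≈ 2.5254

2.5254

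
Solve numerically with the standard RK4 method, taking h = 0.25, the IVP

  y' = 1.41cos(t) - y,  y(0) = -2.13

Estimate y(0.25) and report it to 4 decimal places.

RK4: k1 = f(t_n, y_n); k2 = f(t_n + h/2, y_n + (h/2)·k1); k3 = f(t_n + h/2, y_n + (h/2)·k2); k4 = f(t_n + h, y_n + h·k3); y_{n+1} = y_n + (h/6)·(k1 + 2k2 + 2k3 + k4).
t=0.000000, y=-2.130000:
  k1 = f(0.000000, -2.130000) = 3.540000
  k2 = f(0.125000, -1.687500) = 3.086499
  k3 = f(0.125000, -1.744188) = 3.143186
  k4 = f(0.250000, -1.344203) = 2.710370
  y ← -2.130000 + (0.25/6)·(k1 + 2k2 + 2k3 + k4) = -1.350427
y(0.25) ≈ -1.3504

-1.3504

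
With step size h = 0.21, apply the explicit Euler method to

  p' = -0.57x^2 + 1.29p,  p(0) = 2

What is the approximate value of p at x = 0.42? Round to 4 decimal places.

Euler: p_{n+1} = p_n + h·f(x_n, p_n).
x=0.000000, p=2.000000: f=2.580000 → p ← 2.000000 + 0.21·2.580000 = 2.541800
x=0.210000, p=2.541800: f=3.253785 → p ← 2.541800 + 0.21·3.253785 = 3.225095
p(0.42) ≈ 3.2251

3.2251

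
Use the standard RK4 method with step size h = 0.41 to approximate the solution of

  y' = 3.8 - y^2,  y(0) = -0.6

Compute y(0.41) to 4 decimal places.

RK4: k1 = f(t_n, y_n); k2 = f(t_n + h/2, y_n + (h/2)·k1); k3 = f(t_n + h/2, y_n + (h/2)·k2); k4 = f(t_n + h, y_n + h·k3); y_{n+1} = y_n + (h/6)·(k1 + 2k2 + 2k3 + k4).
t=0.000000, y=-0.600000:
  k1 = f(0.000000, -0.600000) = 3.440000
  k2 = f(0.205000, 0.105200) = 3.788933
  k3 = f(0.205000, 0.176731) = 3.768766
  k4 = f(0.410000, 0.945194) = 2.906608
  y ← -0.600000 + (0.41/6)·(k1 + 2k2 + 2k3 + k4) = 0.866570
y(0.41) ≈ 0.8666

0.8666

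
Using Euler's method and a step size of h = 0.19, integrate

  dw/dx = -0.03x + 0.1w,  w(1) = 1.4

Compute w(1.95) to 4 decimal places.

1.4975

Euler: w_{n+1} = w_n + h·f(x_n, w_n).
x=1.000000, w=1.400000: f=0.110000 → w ← 1.400000 + 0.19·0.110000 = 1.420900
x=1.190000, w=1.420900: f=0.106390 → w ← 1.420900 + 0.19·0.106390 = 1.441114
x=1.380000, w=1.441114: f=0.102711 → w ← 1.441114 + 0.19·0.102711 = 1.460629
x=1.570000, w=1.460629: f=0.098963 → w ← 1.460629 + 0.19·0.098963 = 1.479432
x=1.760000, w=1.479432: f=0.095143 → w ← 1.479432 + 0.19·0.095143 = 1.497509
w(1.95) ≈ 1.4975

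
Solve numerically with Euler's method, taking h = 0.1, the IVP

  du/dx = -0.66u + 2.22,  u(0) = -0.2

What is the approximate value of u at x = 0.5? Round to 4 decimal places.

Euler: u_{n+1} = u_n + h·f(x_n, u_n).
x=0.000000, u=-0.200000: f=2.352000 → u ← -0.200000 + 0.1·2.352000 = 0.035200
x=0.100000, u=0.035200: f=2.196768 → u ← 0.035200 + 0.1·2.196768 = 0.254877
x=0.200000, u=0.254877: f=2.051781 → u ← 0.254877 + 0.1·2.051781 = 0.460055
x=0.300000, u=0.460055: f=1.916364 → u ← 0.460055 + 0.1·1.916364 = 0.651691
x=0.400000, u=0.651691: f=1.789884 → u ← 0.651691 + 0.1·1.789884 = 0.830680
u(0.5) ≈ 0.8307

0.8307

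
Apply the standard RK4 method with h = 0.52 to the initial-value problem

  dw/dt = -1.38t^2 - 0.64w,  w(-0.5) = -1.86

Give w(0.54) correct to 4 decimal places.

-1.0548

RK4: k1 = f(t_n, w_n); k2 = f(t_n + h/2, w_n + (h/2)·k1); k3 = f(t_n + h/2, w_n + (h/2)·k2); k4 = f(t_n + h, w_n + h·k3); w_{n+1} = w_n + (h/6)·(k1 + 2k2 + 2k3 + k4).
t=-0.500000, w=-1.860000:
  k1 = f(-0.500000, -1.860000) = 0.845400
  k2 = f(-0.240000, -1.640196) = 0.970237
  k3 = f(-0.240000, -1.607738) = 0.949464
  k4 = f(0.020000, -1.366278) = 0.873866
  w ← -1.860000 + (0.52/6)·(k1 + 2k2 + 2k3 + k4) = -1.378249
t=0.020000, w=-1.378249:
  k1 = f(0.020000, -1.378249) = 0.881527
  k2 = f(0.280000, -1.149052) = 0.627201
  k3 = f(0.280000, -1.215176) = 0.669521
  k4 = f(0.540000, -1.030098) = 0.256855
  w ← -1.378249 + (0.52/6)·(k1 + 2k2 + 2k3 + k4) = -1.054824
w(0.54) ≈ -1.0548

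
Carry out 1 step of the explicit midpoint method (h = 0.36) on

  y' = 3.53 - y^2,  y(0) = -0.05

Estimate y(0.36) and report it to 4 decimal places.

Midpoint: k1 = f(x_n, y_n); k2 = f(x_n + h/2, y_n + (h/2)·k1); y_{n+1} = y_n + h·k2.
x=0.000000, y=-0.050000:
  k1 = f(0.000000, -0.050000) = 3.527500
  k2 = f(0.180000, 0.584950) = 3.187833
  y ← -0.050000 + 0.36·3.187833 = 1.097620
y(0.36) ≈ 1.0976

1.0976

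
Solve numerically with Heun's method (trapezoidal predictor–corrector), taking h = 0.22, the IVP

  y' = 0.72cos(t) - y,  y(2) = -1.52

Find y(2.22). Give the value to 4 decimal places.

Heun: k1 = f(t_n, y_n); k2 = f(t_n + h, y_n + h·k1); y_{n+1} = y_n + (h/2)·(k1 + k2).
t=2.000000, y=-1.520000:
  k1 = f(2.000000, -1.520000) = 1.220374
  k2 = f(2.220000, -1.251518) = 0.816240
  y ← -1.520000 + (0.22/2)·(1.220374 + 0.816240) = -1.295972
y(2.22) ≈ -1.2960

-1.2960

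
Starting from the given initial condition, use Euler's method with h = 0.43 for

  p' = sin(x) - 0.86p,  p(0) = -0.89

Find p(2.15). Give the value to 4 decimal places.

Euler: p_{n+1} = p_n + h·f(x_n, p_n).
x=0.000000, p=-0.890000: f=0.765400 → p ← -0.890000 + 0.43·0.765400 = -0.560878
x=0.430000, p=-0.560878: f=0.899226 → p ← -0.560878 + 0.43·0.899226 = -0.174211
x=0.860000, p=-0.174211: f=0.907664 → p ← -0.174211 + 0.43·0.907664 = 0.216085
x=1.290000, p=0.216085: f=0.775002 → p ← 0.216085 + 0.43·0.775002 = 0.549336
x=1.720000, p=0.549336: f=0.516461 → p ← 0.549336 + 0.43·0.516461 = 0.771414
p(2.15) ≈ 0.7714

0.7714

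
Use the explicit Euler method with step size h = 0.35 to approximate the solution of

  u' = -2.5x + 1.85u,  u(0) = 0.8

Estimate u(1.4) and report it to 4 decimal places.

Euler: u_{n+1} = u_n + h·f(x_n, u_n).
x=0.000000, u=0.800000: f=1.480000 → u ← 0.800000 + 0.35·1.480000 = 1.318000
x=0.350000, u=1.318000: f=1.563300 → u ← 1.318000 + 0.35·1.563300 = 1.865155
x=0.700000, u=1.865155: f=1.700537 → u ← 1.865155 + 0.35·1.700537 = 2.460343
x=1.050000, u=2.460343: f=1.926634 → u ← 2.460343 + 0.35·1.926634 = 3.134665
u(1.4) ≈ 3.1347

3.1347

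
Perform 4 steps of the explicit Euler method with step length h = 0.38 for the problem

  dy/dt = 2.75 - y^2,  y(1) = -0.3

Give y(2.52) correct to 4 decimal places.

1.6526

Euler: y_{n+1} = y_n + h·f(t_n, y_n).
t=1.000000, y=-0.300000: f=2.660000 → y ← -0.300000 + 0.38·2.660000 = 0.710800
t=1.380000, y=0.710800: f=2.244763 → y ← 0.710800 + 0.38·2.244763 = 1.563810
t=1.760000, y=1.563810: f=0.304498 → y ← 1.563810 + 0.38·0.304498 = 1.679519
t=2.140000, y=1.679519: f=-0.070785 → y ← 1.679519 + 0.38·(-0.070785) = 1.652621
y(2.52) ≈ 1.6526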